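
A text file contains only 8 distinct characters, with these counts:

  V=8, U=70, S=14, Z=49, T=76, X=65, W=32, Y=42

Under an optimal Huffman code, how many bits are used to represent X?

3

Build the tree from the bottom:
merge V(8) and S(14): 22
merge 22 and W(32): 54
merge Y(42) and Z(49): 91
merge 54 and X(65): 119
merge U(70) and T(76): 146
merge 91 and 119: 210
merge 146 and 210: 356
X sits 3 levels below the root, so its codeword is 3 bits.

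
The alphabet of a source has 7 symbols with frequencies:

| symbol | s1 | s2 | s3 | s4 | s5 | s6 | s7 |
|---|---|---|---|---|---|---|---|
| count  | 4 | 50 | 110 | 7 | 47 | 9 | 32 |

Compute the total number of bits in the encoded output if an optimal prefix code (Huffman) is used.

588

Greedily combine the two least-frequent nodes:
merge s1(4) and s4(7): 11
merge s6(9) and 11: 20
merge 20 and s7(32): 52
merge s5(47) and s2(50): 97
merge 52 and 97: 149
merge s3(110) and 149: 259
The encoded length is the sum of every internal node's weight: 11 + 20 + 52 + 97 + 149 + 259 = 588 bits.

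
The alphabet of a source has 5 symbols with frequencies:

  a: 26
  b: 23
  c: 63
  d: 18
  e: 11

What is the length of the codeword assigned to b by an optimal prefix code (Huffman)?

3

Repeatedly merge the two smallest:
merge e(11) and d(18): 29
merge b(23) and a(26): 49
merge 29 and 49: 78
merge c(63) and 78: 141
b's leaf is at depth 3, giving a 3-bit codeword.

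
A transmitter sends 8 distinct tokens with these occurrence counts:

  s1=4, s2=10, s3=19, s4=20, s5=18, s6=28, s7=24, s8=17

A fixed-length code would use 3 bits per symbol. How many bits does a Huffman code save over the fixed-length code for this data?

Fixed-length: 3 bits × 140 symbols = 420 bits.
Huffman merges:
s1(4) + s2(10) → 14
14 + s8(17) → 31
s5(18) + s3(19) → 37
s4(20) + s7(24) → 44
s6(28) + 31 → 59
37 + 44 → 81
59 + 81 → 140
Huffman total = 14 + 31 + 37 + 44 + 59 + 81 + 140 = 406 bits.
Saving = 420 − 406 = 14 bits.

14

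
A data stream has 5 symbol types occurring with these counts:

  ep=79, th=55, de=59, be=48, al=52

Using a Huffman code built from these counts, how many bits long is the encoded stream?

686

Build the Huffman tree bottom-up:
combine be(48), al(52) → 100
combine th(55), de(59) → 114
combine ep(79), 100 → 179
combine 114, 179 → 293
The encoded length is the sum of every internal node's weight: 100 + 114 + 179 + 293 = 686 bits.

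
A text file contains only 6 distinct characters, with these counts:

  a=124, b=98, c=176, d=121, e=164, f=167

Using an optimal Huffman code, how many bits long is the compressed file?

Merge the two smallest weights repeatedly:
b(98) + d(121) → 219
a(124) + e(164) → 288
f(167) + c(176) → 343
219 + 288 → 507
343 + 507 → 850
The encoded length is the sum of every internal node's weight: 219 + 288 + 343 + 507 + 850 = 2207 bits.

2207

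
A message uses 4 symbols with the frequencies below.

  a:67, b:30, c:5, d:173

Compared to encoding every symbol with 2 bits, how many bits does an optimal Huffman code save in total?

138

Fixed-length: 2 bits × 275 symbols = 550 bits.
Huffman merges:
merge c(5) and b(30): 35
merge 35 and a(67): 102
merge 102 and d(173): 275
Huffman total = 35 + 102 + 275 = 412 bits.
Saving = 550 − 412 = 138 bits.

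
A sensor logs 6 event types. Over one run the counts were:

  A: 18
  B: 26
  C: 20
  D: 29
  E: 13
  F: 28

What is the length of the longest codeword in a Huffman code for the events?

Merge the two lowest-weight nodes at each step:
merge E(13) and A(18): 31
merge C(20) and B(26): 46
merge F(28) and D(29): 57
merge 31 and 46: 77
merge 57 and 77: 134
The first pair merged (E, A) ends up deepest, at depth 3.

3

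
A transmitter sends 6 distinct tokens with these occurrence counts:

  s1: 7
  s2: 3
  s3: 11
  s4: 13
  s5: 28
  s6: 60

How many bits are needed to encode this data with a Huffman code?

Greedily combine the two least-frequent nodes:
s2(3) + s1(7) → 10
10 + s3(11) → 21
s4(13) + 21 → 34
s5(28) + 34 → 62
s6(60) + 62 → 122
The encoded length is the sum of every internal node's weight: 10 + 21 + 34 + 62 + 122 = 249 bits.

249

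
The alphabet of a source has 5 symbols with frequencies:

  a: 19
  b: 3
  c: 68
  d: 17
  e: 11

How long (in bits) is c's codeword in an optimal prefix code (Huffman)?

Repeatedly merge the two smallest:
b(3) + e(11) → 14
14 + d(17) → 31
a(19) + 31 → 50
50 + c(68) → 118
c is merged only at the final step, so code length = 1.

1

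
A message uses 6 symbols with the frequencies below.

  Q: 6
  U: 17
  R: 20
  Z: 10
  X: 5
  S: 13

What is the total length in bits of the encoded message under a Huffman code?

Build the Huffman tree bottom-up:
X(5) + Q(6) → 11
Z(10) + 11 → 21
S(13) + U(17) → 30
R(20) + 21 → 41
30 + 41 → 71
The encoded length is the sum of every internal node's weight: 11 + 21 + 30 + 41 + 71 = 174 bits.

174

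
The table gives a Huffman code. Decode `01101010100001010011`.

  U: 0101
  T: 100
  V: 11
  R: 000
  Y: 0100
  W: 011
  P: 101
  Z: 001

Read left to right; each codeword is recognised as soon as it completes (prefix code):
  011→W | 0101→U | 0100→Y | 001→Z | 0100→Y | 11→V
Decoded message: WUYZYV

WUYZYV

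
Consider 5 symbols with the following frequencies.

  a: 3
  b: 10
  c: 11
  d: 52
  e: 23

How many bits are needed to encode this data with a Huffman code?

183

Greedily combine the two least-frequent nodes:
merge a(3) and b(10): 13
merge c(11) and 13: 24
merge e(23) and 24: 47
merge 47 and d(52): 99
Each symbol's bit-cost is frequency × depth; summing gives 183 bits (equivalently 13 + 24 + 47 + 99).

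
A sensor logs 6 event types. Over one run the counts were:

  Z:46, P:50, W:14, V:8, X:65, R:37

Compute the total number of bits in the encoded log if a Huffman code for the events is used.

Build the Huffman tree bottom-up:
merge V(8) and W(14): 22
merge 22 and R(37): 59
merge Z(46) and P(50): 96
merge 59 and X(65): 124
merge 96 and 124: 220
Total encoded bits = sum of merged weights = 22 + 59 + 96 + 124 + 220 = 521.

521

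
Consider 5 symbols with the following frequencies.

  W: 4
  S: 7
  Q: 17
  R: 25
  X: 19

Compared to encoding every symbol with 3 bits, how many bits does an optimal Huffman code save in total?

61

Fixed-length: 3 bits × 72 symbols = 216 bits.
Huffman merges:
W(4) + S(7) → 11
11 + Q(17) → 28
X(19) + R(25) → 44
28 + 44 → 72
Huffman total = 11 + 28 + 44 + 72 = 155 bits.
Saving = 216 − 155 = 61 bits.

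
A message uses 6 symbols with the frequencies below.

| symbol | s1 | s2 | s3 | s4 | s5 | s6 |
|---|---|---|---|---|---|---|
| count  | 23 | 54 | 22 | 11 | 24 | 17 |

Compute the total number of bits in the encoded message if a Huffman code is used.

Build the Huffman tree bottom-up:
combine s4(11), s6(17) → 28
combine s3(22), s1(23) → 45
combine s5(24), 28 → 52
combine 45, 52 → 97
combine s2(54), 97 → 151
Total encoded bits = sum of merged weights = 28 + 45 + 52 + 97 + 151 = 373.

373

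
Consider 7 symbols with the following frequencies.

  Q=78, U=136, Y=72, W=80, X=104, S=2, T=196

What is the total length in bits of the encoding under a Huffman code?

1746

Greedily combine the two least-frequent nodes:
S(2) + Y(72) → 74
74 + Q(78) → 152
W(80) + X(104) → 184
U(136) + 152 → 288
184 + T(196) → 380
288 + 380 → 668
The encoded length is the sum of every internal node's weight: 74 + 152 + 184 + 288 + 380 + 668 = 1746 bits.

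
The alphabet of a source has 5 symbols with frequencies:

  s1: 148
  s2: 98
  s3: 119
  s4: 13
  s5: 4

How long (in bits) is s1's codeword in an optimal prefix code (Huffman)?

Repeatedly merge the two smallest:
combine s5(4), s4(13) → 17
combine 17, s2(98) → 115
combine 115, s3(119) → 234
combine s1(148), 234 → 382
s1 sits one level below the root: a 1-bit codeword.

1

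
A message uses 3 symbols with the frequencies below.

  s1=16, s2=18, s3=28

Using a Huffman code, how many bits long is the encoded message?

Build the Huffman tree bottom-up:
merge s1(16) and s2(18): 34
merge s3(28) and 34: 62
Total encoded bits = sum of merged weights = 34 + 62 = 96.

96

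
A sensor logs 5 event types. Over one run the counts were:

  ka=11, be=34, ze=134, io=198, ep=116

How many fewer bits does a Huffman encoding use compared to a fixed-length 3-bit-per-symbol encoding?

Fixed-length: 3 bits × 493 symbols = 1479 bits.
Huffman merges:
ka(11) + be(34) → 45
45 + ep(116) → 161
ze(134) + 161 → 295
io(198) + 295 → 493
Huffman total = 45 + 161 + 295 + 493 = 994 bits.
Saving = 1479 − 994 = 485 bits.

485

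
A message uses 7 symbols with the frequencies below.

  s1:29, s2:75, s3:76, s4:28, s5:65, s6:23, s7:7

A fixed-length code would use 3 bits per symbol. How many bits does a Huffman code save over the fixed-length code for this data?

129

Fixed-length: 3 bits × 303 symbols = 909 bits.
Huffman merges:
merge s7(7) and s6(23): 30
merge s4(28) and s1(29): 57
merge 30 and 57: 87
merge s5(65) and s2(75): 140
merge s3(76) and 87: 163
merge 140 and 163: 303
Huffman total = 30 + 57 + 87 + 140 + 163 + 303 = 780 bits.
Saving = 909 − 780 = 129 bits.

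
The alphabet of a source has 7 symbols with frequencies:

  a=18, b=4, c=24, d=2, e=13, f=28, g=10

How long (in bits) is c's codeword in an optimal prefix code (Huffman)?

2

Huffman merges, smallest pair first:
merge d(2) and b(4): 6
merge 6 and g(10): 16
merge e(13) and 16: 29
merge a(18) and c(24): 42
merge f(28) and 29: 57
merge 42 and 57: 99
The subtree containing c is merged 2 times, so code length = 2.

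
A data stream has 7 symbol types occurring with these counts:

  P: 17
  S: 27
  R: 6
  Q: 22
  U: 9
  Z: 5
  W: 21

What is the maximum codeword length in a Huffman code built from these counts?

5

Merge the two lowest-weight nodes at each step:
merge Z(5) and R(6): 11
merge U(9) and 11: 20
merge P(17) and 20: 37
merge W(21) and Q(22): 43
merge S(27) and 37: 64
merge 43 and 64: 107
The first pair merged (Z, R) ends up deepest, at depth 5.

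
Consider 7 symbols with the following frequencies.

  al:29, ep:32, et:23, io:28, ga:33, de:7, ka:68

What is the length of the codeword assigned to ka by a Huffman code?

Repeatedly merge the two smallest:
de(7) + et(23) → 30
io(28) + al(29) → 57
30 + ep(32) → 62
ga(33) + 57 → 90
62 + ka(68) → 130
90 + 130 → 220
The subtree containing ka is merged 2 times, so code length = 2.

2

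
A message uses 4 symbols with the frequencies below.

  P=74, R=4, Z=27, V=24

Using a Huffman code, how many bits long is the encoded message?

Greedily combine the two least-frequent nodes:
merge R(4) and V(24): 28
merge Z(27) and 28: 55
merge 55 and P(74): 129
The encoded length is the sum of every internal node's weight: 28 + 55 + 129 = 212 bits.

212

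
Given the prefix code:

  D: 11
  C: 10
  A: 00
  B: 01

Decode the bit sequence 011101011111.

BDBBDD

Read left to right; each codeword is recognised as soon as it completes (prefix code):
  01→B | 11→D | 01→B | 01→B | 11→D | 11→D
Decoded message: BDBBDD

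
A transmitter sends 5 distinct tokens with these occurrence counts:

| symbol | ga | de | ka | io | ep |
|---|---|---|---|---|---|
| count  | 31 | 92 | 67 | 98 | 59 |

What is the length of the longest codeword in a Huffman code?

3

Merge the two lowest-weight nodes at each step:
merge ga(31) and ep(59): 90
merge ka(67) and 90: 157
merge de(92) and io(98): 190
merge 157 and 190: 347
Maximum depth reached is 3.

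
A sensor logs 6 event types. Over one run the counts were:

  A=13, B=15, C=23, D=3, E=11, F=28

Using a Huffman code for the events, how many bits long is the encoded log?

227

Build the Huffman tree bottom-up:
merge D(3) and E(11): 14
merge A(13) and 14: 27
merge B(15) and C(23): 38
merge 27 and F(28): 55
merge 38 and 55: 93
Total encoded bits = sum of merged weights = 14 + 27 + 38 + 55 + 93 = 227.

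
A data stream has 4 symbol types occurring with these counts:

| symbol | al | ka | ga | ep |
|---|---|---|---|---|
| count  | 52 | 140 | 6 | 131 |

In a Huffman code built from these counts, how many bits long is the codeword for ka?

Build the tree from the bottom:
merge ga(6) and al(52): 58
merge 58 and ep(131): 189
merge ka(140) and 189: 329
ka is merged only at the final step, so code length = 1.

1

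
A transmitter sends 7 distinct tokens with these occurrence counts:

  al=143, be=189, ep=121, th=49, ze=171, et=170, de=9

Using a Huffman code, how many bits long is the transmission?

Build the Huffman tree bottom-up:
combine de(9), th(49) → 58
combine 58, ep(121) → 179
combine al(143), et(170) → 313
combine ze(171), 179 → 350
combine be(189), 313 → 502
combine 350, 502 → 852
The encoded length is the sum of every internal node's weight: 58 + 179 + 313 + 350 + 502 + 852 = 2254 bits.

2254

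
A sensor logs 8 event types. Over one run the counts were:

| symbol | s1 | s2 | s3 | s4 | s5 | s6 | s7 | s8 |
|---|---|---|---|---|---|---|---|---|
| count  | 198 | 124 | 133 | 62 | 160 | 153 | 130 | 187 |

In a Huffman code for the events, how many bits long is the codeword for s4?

Build the tree from the bottom:
merge s4(62) and s2(124): 186
merge s7(130) and s3(133): 263
merge s6(153) and s5(160): 313
merge 186 and s8(187): 373
merge s1(198) and 263: 461
merge 313 and 373: 686
merge 461 and 686: 1147
s4 sits 4 levels below the root, so its codeword is 4 bits.

4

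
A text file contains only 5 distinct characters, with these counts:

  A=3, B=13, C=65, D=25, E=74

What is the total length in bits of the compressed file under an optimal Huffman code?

343

Build the Huffman tree bottom-up:
combine A(3), B(13) → 16
combine 16, D(25) → 41
combine 41, C(65) → 106
combine E(74), 106 → 180
Total encoded bits = sum of merged weights = 16 + 41 + 106 + 180 = 343.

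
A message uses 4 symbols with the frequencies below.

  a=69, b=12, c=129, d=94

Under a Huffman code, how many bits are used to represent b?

3

Repeatedly merge the two smallest:
combine b(12), a(69) → 81
combine 81, d(94) → 175
combine c(129), 175 → 304
The subtree containing b is merged 3 times, so code length = 3.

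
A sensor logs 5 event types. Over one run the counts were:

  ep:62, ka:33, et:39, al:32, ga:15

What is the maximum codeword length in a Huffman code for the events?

3

Merge the two lowest-weight nodes at each step:
ga(15) + al(32) → 47
ka(33) + et(39) → 72
47 + ep(62) → 109
72 + 109 → 181
Maximum depth reached is 3.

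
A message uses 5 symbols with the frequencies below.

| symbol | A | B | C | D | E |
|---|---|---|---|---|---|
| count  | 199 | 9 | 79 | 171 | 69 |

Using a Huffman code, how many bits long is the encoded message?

1090

Greedily combine the two least-frequent nodes:
combine B(9), E(69) → 78
combine 78, C(79) → 157
combine 157, D(171) → 328
combine A(199), 328 → 527
The encoded length is the sum of every internal node's weight: 78 + 157 + 328 + 527 = 1090 bits.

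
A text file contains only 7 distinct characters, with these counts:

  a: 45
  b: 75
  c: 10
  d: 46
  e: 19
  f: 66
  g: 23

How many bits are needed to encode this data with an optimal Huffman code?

Build the Huffman tree bottom-up:
merge c(10) and e(19): 29
merge g(23) and 29: 52
merge a(45) and d(46): 91
merge 52 and f(66): 118
merge b(75) and 91: 166
merge 118 and 166: 284
Total encoded bits = sum of merged weights = 29 + 52 + 91 + 118 + 166 + 284 = 740.

740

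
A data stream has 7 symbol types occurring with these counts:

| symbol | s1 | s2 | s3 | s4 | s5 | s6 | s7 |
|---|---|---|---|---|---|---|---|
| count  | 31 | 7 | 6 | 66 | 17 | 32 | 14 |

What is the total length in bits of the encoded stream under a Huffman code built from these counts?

427

Merge the two smallest weights repeatedly:
combine s3(6), s2(7) → 13
combine 13, s7(14) → 27
combine s5(17), 27 → 44
combine s1(31), s6(32) → 63
combine 44, 63 → 107
combine s4(66), 107 → 173
Total encoded bits = sum of merged weights = 13 + 27 + 44 + 63 + 107 + 173 = 427.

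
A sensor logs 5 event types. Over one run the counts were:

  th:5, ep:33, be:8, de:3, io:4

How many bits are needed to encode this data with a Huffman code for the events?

Greedily combine the two least-frequent nodes:
merge de(3) and io(4): 7
merge th(5) and 7: 12
merge be(8) and 12: 20
merge 20 and ep(33): 53
Each symbol's bit-cost is frequency × depth; summing gives 92 bits (equivalently 7 + 12 + 20 + 53).

92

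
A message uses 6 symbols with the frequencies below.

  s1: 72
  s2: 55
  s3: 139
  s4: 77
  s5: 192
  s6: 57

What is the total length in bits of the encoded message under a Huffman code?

1445

Build the Huffman tree bottom-up:
merge s2(55) and s6(57): 112
merge s1(72) and s4(77): 149
merge 112 and s3(139): 251
merge 149 and s5(192): 341
merge 251 and 341: 592
The encoded length is the sum of every internal node's weight: 112 + 149 + 251 + 341 + 592 = 1445 bits.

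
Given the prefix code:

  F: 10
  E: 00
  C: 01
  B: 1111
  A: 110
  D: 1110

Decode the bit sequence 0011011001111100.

EAACBE

Read left to right; each codeword is recognised as soon as it completes (prefix code):
  00→E | 110→A | 110→A | 01→C | 1111→B | 00→E
Decoded message: EAACBE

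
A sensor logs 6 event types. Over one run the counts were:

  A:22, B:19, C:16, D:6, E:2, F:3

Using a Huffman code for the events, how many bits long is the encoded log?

Greedily combine the two least-frequent nodes:
combine E(2), F(3) → 5
combine 5, D(6) → 11
combine 11, C(16) → 27
combine B(19), A(22) → 41
combine 27, 41 → 68
Total encoded bits = sum of merged weights = 5 + 11 + 27 + 41 + 68 = 152.

152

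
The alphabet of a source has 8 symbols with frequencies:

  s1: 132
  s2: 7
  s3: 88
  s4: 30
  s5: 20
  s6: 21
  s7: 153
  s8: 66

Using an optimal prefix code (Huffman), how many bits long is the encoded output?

1331

Greedily combine the two least-frequent nodes:
merge s2(7) and s5(20): 27
merge s6(21) and 27: 48
merge s4(30) and 48: 78
merge s8(66) and 78: 144
merge s3(88) and s1(132): 220
merge 144 and s7(153): 297
merge 220 and 297: 517
Each symbol's bit-cost is frequency × depth; summing gives 1331 bits (equivalently 27 + 48 + 78 + 144 + 220 + 297 + 517).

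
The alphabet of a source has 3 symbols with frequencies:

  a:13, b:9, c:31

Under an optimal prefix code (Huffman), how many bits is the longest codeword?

Merge the two lowest-weight nodes at each step:
merge b(9) and a(13): 22
merge 22 and c(31): 53
The rarest symbols sit at the bottom; the longest codeword is 2 bits.

2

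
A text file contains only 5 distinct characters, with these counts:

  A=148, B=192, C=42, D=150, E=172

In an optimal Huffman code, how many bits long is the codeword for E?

Build the tree from the bottom:
combine C(42), A(148) → 190
combine D(150), E(172) → 322
combine 190, B(192) → 382
combine 322, 382 → 704
E sits 2 levels below the root, so its codeword is 2 bits.

2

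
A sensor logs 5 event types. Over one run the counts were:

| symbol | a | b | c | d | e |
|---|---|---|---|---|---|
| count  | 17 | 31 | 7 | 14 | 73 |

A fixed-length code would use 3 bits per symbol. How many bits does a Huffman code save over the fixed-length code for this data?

Fixed-length: 3 bits × 142 symbols = 426 bits.
Huffman merges:
merge c(7) and d(14): 21
merge a(17) and 21: 38
merge b(31) and 38: 69
merge 69 and e(73): 142
Huffman total = 21 + 38 + 69 + 142 = 270 bits.
Saving = 426 − 270 = 156 bits.

156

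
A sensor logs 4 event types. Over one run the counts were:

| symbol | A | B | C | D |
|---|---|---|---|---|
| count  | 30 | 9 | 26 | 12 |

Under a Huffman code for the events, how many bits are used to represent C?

Build the tree from the bottom:
combine B(9), D(12) → 21
combine 21, C(26) → 47
combine A(30), 47 → 77
C's leaf is at depth 2, giving a 2-bit codeword.

2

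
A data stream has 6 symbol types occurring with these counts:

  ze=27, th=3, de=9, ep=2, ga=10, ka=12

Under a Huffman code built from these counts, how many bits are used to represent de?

3

Build the tree from the bottom:
merge ep(2) and th(3): 5
merge 5 and de(9): 14
merge ga(10) and ka(12): 22
merge 14 and 22: 36
merge ze(27) and 36: 63
de's leaf is at depth 3, giving a 3-bit codeword.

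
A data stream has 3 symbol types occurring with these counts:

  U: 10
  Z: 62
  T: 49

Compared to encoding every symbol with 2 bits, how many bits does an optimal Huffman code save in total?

Fixed-length: 2 bits × 121 symbols = 242 bits.
Huffman merges:
merge U(10) and T(49): 59
merge 59 and Z(62): 121
Huffman total = 59 + 121 = 180 bits.
Saving = 242 − 180 = 62 bits.

62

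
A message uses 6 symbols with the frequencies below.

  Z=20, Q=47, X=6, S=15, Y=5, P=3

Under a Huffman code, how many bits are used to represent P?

Huffman merges, smallest pair first:
merge P(3) and Y(5): 8
merge X(6) and 8: 14
merge 14 and S(15): 29
merge Z(20) and 29: 49
merge Q(47) and 49: 96
The subtree containing P is merged 5 times, so code length = 5.

5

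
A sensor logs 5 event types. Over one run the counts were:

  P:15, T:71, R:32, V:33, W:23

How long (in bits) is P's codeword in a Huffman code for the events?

Huffman merges, smallest pair first:
merge P(15) and W(23): 38
merge R(32) and V(33): 65
merge 38 and 65: 103
merge T(71) and 103: 174
P sits 3 levels below the root, so its codeword is 3 bits.

3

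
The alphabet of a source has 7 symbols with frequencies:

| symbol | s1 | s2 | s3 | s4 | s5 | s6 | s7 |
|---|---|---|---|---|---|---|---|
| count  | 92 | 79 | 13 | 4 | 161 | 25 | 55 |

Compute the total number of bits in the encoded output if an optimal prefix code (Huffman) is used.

1014

Build the Huffman tree bottom-up:
combine s4(4), s3(13) → 17
combine 17, s6(25) → 42
combine 42, s7(55) → 97
combine s2(79), s1(92) → 171
combine 97, s5(161) → 258
combine 171, 258 → 429
Total encoded bits = sum of merged weights = 17 + 42 + 97 + 171 + 258 + 429 = 1014.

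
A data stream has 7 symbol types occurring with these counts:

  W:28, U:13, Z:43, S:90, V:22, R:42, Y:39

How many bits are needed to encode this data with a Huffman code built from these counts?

733

Greedily combine the two least-frequent nodes:
merge U(13) and V(22): 35
merge W(28) and 35: 63
merge Y(39) and R(42): 81
merge Z(43) and 63: 106
merge 81 and S(90): 171
merge 106 and 171: 277
Each symbol's bit-cost is frequency × depth; summing gives 733 bits (equivalently 35 + 63 + 81 + 106 + 171 + 277).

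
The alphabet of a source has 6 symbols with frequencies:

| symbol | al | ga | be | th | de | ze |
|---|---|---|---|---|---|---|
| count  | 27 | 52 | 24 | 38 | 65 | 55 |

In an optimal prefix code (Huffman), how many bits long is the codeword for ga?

2

Build the tree from the bottom:
combine be(24), al(27) → 51
combine th(38), 51 → 89
combine ga(52), ze(55) → 107
combine de(65), 89 → 154
combine 107, 154 → 261
ga's leaf is at depth 2, giving a 2-bit codeword.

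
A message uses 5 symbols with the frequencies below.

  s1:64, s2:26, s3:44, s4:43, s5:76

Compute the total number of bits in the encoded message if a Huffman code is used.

575

Greedily combine the two least-frequent nodes:
merge s2(26) and s4(43): 69
merge s3(44) and s1(64): 108
merge 69 and s5(76): 145
merge 108 and 145: 253
The encoded length is the sum of every internal node's weight: 69 + 108 + 145 + 253 = 575 bits.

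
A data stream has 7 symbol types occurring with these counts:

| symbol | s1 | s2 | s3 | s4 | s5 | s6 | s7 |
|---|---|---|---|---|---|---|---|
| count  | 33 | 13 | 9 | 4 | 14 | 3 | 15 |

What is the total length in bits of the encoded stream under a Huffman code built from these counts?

Merge the two smallest weights repeatedly:
combine s6(3), s4(4) → 7
combine 7, s3(9) → 16
combine s2(13), s5(14) → 27
combine s7(15), 16 → 31
combine 27, 31 → 58
combine s1(33), 58 → 91
Each symbol's bit-cost is frequency × depth; summing gives 230 bits (equivalently 7 + 16 + 27 + 31 + 58 + 91).

230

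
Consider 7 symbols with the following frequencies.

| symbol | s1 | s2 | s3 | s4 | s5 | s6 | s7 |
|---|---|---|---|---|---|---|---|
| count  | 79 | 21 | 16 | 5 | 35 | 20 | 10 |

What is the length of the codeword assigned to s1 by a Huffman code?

1

Repeatedly merge the two smallest:
combine s4(5), s7(10) → 15
combine 15, s3(16) → 31
combine s6(20), s2(21) → 41
combine 31, s5(35) → 66
combine 41, 66 → 107
combine s1(79), 107 → 186
s1 sits one level below the root: a 1-bit codeword.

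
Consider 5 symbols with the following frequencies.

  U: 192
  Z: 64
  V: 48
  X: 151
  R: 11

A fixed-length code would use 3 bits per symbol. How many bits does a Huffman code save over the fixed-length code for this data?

Fixed-length: 3 bits × 466 symbols = 1398 bits.
Huffman merges:
merge R(11) and V(48): 59
merge 59 and Z(64): 123
merge 123 and X(151): 274
merge U(192) and 274: 466
Huffman total = 59 + 123 + 274 + 466 = 922 bits.
Saving = 1398 − 922 = 476 bits.

476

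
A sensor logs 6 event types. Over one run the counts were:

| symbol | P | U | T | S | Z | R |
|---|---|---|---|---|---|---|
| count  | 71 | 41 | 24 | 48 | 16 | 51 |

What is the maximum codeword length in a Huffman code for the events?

4

Merge the two lowest-weight nodes at each step:
combine Z(16), T(24) → 40
combine 40, U(41) → 81
combine S(48), R(51) → 99
combine P(71), 81 → 152
combine 99, 152 → 251
Maximum depth reached is 4.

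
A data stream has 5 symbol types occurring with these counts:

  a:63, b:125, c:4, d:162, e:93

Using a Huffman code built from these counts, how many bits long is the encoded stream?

959

Greedily combine the two least-frequent nodes:
c(4) + a(63) → 67
67 + e(93) → 160
b(125) + 160 → 285
d(162) + 285 → 447
Total encoded bits = sum of merged weights = 67 + 160 + 285 + 447 = 959.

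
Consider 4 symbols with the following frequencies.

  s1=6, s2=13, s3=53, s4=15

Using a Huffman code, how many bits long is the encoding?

Build the Huffman tree bottom-up:
s1(6) + s2(13) → 19
s4(15) + 19 → 34
34 + s3(53) → 87
Total encoded bits = sum of merged weights = 19 + 34 + 87 = 140.

140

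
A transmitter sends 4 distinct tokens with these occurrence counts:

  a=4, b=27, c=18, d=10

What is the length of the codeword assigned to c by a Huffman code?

2

Build the tree from the bottom:
merge a(4) and d(10): 14
merge 14 and c(18): 32
merge b(27) and 32: 59
c sits 2 levels below the root, so its codeword is 2 bits.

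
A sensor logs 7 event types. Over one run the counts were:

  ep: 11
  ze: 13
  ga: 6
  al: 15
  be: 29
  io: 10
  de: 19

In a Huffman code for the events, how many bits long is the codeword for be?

2

Huffman merges, smallest pair first:
merge ga(6) and io(10): 16
merge ep(11) and ze(13): 24
merge al(15) and 16: 31
merge de(19) and 24: 43
merge be(29) and 31: 60
merge 43 and 60: 103
be's leaf is at depth 2, giving a 2-bit codeword.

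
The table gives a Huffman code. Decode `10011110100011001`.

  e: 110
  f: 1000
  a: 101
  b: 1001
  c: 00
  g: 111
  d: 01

Read left to right; each codeword is recognised as soon as it completes (prefix code):
  1001→b | 111→g | 01→d | 00→c | 01→d | 1001→b
Decoded message: bgdcdb

bgdcdb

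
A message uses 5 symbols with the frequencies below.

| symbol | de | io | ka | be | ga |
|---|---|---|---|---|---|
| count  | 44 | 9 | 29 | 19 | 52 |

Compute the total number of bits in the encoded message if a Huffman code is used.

334

Build the Huffman tree bottom-up:
combine io(9), be(19) → 28
combine 28, ka(29) → 57
combine de(44), ga(52) → 96
combine 57, 96 → 153
Total encoded bits = sum of merged weights = 28 + 57 + 96 + 153 = 334.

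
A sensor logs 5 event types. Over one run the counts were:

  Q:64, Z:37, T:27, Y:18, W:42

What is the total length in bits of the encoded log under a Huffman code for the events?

421

Greedily combine the two least-frequent nodes:
combine Y(18), T(27) → 45
combine Z(37), W(42) → 79
combine 45, Q(64) → 109
combine 79, 109 → 188
The encoded length is the sum of every internal node's weight: 45 + 79 + 109 + 188 = 421 bits.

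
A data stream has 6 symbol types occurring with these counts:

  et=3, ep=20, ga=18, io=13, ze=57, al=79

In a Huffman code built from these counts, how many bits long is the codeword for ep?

Build the tree from the bottom:
combine et(3), io(13) → 16
combine 16, ga(18) → 34
combine ep(20), 34 → 54
combine 54, ze(57) → 111
combine al(79), 111 → 190
ep sits 3 levels below the root, so its codeword is 3 bits.

3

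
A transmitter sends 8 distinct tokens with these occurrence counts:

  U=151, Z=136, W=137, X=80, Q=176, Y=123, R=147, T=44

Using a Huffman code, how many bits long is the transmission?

Merge the two smallest weights repeatedly:
merge T(44) and X(80): 124
merge Y(123) and 124: 247
merge Z(136) and W(137): 273
merge R(147) and U(151): 298
merge Q(176) and 247: 423
merge 273 and 298: 571
merge 423 and 571: 994
Each symbol's bit-cost is frequency × depth; summing gives 2930 bits (equivalently 124 + 247 + 273 + 298 + 423 + 571 + 994).

2930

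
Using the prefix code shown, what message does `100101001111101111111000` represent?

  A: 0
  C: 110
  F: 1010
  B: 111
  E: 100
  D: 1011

EFABCBBEA

Read left to right; each codeword is recognised as soon as it completes (prefix code):
  100→E | 1010→F | 0→A | 111→B | 110→C | 111→B | 111→B | 100→E | 0→A
Decoded message: EFABCBBEA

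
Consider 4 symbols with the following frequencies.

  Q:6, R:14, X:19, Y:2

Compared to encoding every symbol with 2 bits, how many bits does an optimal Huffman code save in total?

Fixed-length: 2 bits × 41 symbols = 82 bits.
Huffman merges:
merge Y(2) and Q(6): 8
merge 8 and R(14): 22
merge X(19) and 22: 41
Huffman total = 8 + 22 + 41 = 71 bits.
Saving = 82 − 71 = 11 bits.

11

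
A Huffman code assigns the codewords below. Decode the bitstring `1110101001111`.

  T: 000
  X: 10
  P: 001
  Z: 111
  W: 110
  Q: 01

Read left to right; each codeword is recognised as soon as it completes (prefix code):
  111→Z | 01→Q | 01→Q | 001→P | 111→Z
Decoded message: ZQQPZ

ZQQPZ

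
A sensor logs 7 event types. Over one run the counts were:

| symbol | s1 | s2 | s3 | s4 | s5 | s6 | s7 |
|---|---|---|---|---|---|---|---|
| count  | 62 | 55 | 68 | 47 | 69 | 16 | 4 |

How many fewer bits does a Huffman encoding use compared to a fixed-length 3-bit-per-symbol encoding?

Fixed-length: 3 bits × 321 symbols = 963 bits.
Huffman merges:
s7(4) + s6(16) → 20
20 + s4(47) → 67
s2(55) + s1(62) → 117
67 + s3(68) → 135
s5(69) + 117 → 186
135 + 186 → 321
Huffman total = 20 + 67 + 117 + 135 + 186 + 321 = 846 bits.
Saving = 963 − 846 = 117 bits.

117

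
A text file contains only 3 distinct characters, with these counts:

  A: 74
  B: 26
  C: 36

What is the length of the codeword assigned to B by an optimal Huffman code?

Build the tree from the bottom:
B(26) + C(36) → 62
62 + A(74) → 136
B sits 2 levels below the root, so its codeword is 2 bits.

2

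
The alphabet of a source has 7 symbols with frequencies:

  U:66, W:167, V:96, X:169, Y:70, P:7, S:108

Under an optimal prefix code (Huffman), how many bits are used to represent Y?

3

Build the tree from the bottom:
P(7) + U(66) → 73
Y(70) + 73 → 143
V(96) + S(108) → 204
143 + W(167) → 310
X(169) + 204 → 373
310 + 373 → 683
Y's leaf is at depth 3, giving a 3-bit codeword.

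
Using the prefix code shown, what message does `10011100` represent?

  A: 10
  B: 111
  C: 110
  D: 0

Read left to right; each codeword is recognised as soon as it completes (prefix code):
  10→A | 0→D | 111→B | 0→D | 0→D
Decoded message: ADBDD

ADBDD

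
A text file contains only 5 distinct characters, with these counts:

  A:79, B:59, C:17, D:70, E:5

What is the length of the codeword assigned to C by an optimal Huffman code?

Huffman merges, smallest pair first:
E(5) + C(17) → 22
22 + B(59) → 81
D(70) + A(79) → 149
81 + 149 → 230
The subtree containing C is merged 3 times, so code length = 3.

3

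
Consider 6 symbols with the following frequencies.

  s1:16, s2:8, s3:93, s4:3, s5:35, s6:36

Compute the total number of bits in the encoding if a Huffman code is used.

389

Build the Huffman tree bottom-up:
s4(3) + s2(8) → 11
11 + s1(16) → 27
27 + s5(35) → 62
s6(36) + 62 → 98
s3(93) + 98 → 191
Each symbol's bit-cost is frequency × depth; summing gives 389 bits (equivalently 11 + 27 + 62 + 98 + 191).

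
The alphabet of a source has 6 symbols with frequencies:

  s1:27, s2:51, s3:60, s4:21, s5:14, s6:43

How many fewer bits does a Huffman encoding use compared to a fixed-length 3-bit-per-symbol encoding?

Fixed-length: 3 bits × 216 symbols = 648 bits.
Huffman merges:
combine s5(14), s4(21) → 35
combine s1(27), 35 → 62
combine s6(43), s2(51) → 94
combine s3(60), 62 → 122
combine 94, 122 → 216
Huffman total = 35 + 62 + 94 + 122 + 216 = 529 bits.
Saving = 648 − 529 = 119 bits.

119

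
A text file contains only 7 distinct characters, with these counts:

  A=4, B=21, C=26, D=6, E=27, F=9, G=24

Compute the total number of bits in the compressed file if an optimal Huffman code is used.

Greedily combine the two least-frequent nodes:
combine A(4), D(6) → 10
combine F(9), 10 → 19
combine 19, B(21) → 40
combine G(24), C(26) → 50
combine E(27), 40 → 67
combine 50, 67 → 117
The encoded length is the sum of every internal node's weight: 10 + 19 + 40 + 50 + 67 + 117 = 303 bits.

303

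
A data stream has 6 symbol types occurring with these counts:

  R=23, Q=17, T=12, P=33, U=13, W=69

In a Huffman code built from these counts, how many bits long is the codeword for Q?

3

Huffman merges, smallest pair first:
merge T(12) and U(13): 25
merge Q(17) and R(23): 40
merge 25 and P(33): 58
merge 40 and 58: 98
merge W(69) and 98: 167
Q's leaf is at depth 3, giving a 3-bit codeword.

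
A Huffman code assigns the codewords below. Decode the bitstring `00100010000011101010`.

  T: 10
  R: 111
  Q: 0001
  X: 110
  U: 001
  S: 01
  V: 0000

UQVSXTT

Read left to right; each codeword is recognised as soon as it completes (prefix code):
  001→U | 0001→Q | 0000→V | 01→S | 110→X | 10→T | 10→T
Decoded message: UQVSXTT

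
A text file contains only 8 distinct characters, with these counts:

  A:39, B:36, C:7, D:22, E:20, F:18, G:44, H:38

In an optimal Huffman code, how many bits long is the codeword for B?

Huffman merges, smallest pair first:
C(7) + F(18) → 25
E(20) + D(22) → 42
25 + B(36) → 61
H(38) + A(39) → 77
42 + G(44) → 86
61 + 77 → 138
86 + 138 → 224
The subtree containing B is merged 3 times, so code length = 3.

3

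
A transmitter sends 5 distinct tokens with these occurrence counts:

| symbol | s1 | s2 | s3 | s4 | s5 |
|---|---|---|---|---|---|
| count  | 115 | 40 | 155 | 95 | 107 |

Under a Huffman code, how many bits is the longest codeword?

Merge the two lowest-weight nodes at each step:
combine s2(40), s4(95) → 135
combine s5(107), s1(115) → 222
combine 135, s3(155) → 290
combine 222, 290 → 512
Maximum depth reached is 3.

3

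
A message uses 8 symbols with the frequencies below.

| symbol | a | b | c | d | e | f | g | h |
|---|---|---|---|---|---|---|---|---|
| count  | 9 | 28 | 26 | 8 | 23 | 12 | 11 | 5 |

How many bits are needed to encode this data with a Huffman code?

Build the Huffman tree bottom-up:
combine h(5), d(8) → 13
combine a(9), g(11) → 20
combine f(12), 13 → 25
combine 20, e(23) → 43
combine 25, c(26) → 51
combine b(28), 43 → 71
combine 51, 71 → 122
Total encoded bits = sum of merged weights = 13 + 20 + 25 + 43 + 51 + 71 + 122 = 345.

345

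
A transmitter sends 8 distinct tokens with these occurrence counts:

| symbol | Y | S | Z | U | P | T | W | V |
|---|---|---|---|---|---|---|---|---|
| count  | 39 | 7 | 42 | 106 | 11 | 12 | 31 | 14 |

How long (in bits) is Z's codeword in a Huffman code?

3

Huffman merges, smallest pair first:
merge S(7) and P(11): 18
merge T(12) and V(14): 26
merge 18 and 26: 44
merge W(31) and Y(39): 70
merge Z(42) and 44: 86
merge 70 and 86: 156
merge U(106) and 156: 262
Z's leaf is at depth 3, giving a 3-bit codeword.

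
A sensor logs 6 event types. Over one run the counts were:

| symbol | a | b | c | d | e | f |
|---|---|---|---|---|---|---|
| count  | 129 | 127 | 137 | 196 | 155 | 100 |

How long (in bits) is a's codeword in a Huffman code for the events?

3

Huffman merges, smallest pair first:
merge f(100) and b(127): 227
merge a(129) and c(137): 266
merge e(155) and d(196): 351
merge 227 and 266: 493
merge 351 and 493: 844
The subtree containing a is merged 3 times, so code length = 3.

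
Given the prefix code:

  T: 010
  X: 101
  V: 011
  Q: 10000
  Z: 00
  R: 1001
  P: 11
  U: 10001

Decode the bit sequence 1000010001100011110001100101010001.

Read left to right; each codeword is recognised as soon as it completes (prefix code):
  10000→Q | 10001→U | 10001→U | 11→P | 10001→U | 1001→R | 010→T | 10001→U
Decoded message: QUUPURTU

QUUPURTU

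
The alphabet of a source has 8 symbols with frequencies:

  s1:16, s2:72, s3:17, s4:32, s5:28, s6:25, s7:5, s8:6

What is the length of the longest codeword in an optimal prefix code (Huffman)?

5

Merge the two lowest-weight nodes at each step:
merge s7(5) and s8(6): 11
merge 11 and s1(16): 27
merge s3(17) and s6(25): 42
merge 27 and s5(28): 55
merge s4(32) and 42: 74
merge 55 and s2(72): 127
merge 74 and 127: 201
The first pair merged (s7, s8) ends up deepest, at depth 5.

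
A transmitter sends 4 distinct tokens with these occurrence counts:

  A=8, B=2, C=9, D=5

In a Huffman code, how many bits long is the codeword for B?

Build the tree from the bottom:
combine B(2), D(5) → 7
combine 7, A(8) → 15
combine C(9), 15 → 24
The subtree containing B is merged 3 times, so code length = 3.

3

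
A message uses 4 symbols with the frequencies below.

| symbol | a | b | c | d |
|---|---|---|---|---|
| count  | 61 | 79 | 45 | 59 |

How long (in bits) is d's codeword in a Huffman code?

2

Build the tree from the bottom:
merge c(45) and d(59): 104
merge a(61) and b(79): 140
merge 104 and 140: 244
The subtree containing d is merged 2 times, so code length = 2.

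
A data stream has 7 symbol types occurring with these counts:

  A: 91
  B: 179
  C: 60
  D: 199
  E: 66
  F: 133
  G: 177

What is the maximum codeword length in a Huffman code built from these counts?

4

Merge the two lowest-weight nodes at each step:
C(60) + E(66) → 126
A(91) + 126 → 217
F(133) + G(177) → 310
B(179) + D(199) → 378
217 + 310 → 527
378 + 527 → 905
Maximum depth reached is 4.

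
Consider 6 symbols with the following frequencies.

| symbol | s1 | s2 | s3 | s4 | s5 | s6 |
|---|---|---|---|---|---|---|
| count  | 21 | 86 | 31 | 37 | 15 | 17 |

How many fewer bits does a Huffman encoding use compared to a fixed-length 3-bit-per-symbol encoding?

140

Fixed-length: 3 bits × 207 symbols = 621 bits.
Huffman merges:
merge s5(15) and s6(17): 32
merge s1(21) and s3(31): 52
merge 32 and s4(37): 69
merge 52 and 69: 121
merge s2(86) and 121: 207
Huffman total = 32 + 52 + 69 + 121 + 207 = 481 bits.
Saving = 621 − 481 = 140 bits.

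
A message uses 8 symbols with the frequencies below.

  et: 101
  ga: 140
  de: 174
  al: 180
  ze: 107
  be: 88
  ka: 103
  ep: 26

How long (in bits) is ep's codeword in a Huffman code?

4

Build the tree from the bottom:
ep(26) + be(88) → 114
et(101) + ka(103) → 204
ze(107) + 114 → 221
ga(140) + de(174) → 314
al(180) + 204 → 384
221 + 314 → 535
384 + 535 → 919
The subtree containing ep is merged 4 times, so code length = 4.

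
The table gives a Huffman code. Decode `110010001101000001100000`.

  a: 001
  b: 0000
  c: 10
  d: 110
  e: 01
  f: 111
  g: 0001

degccbdb

Read left to right; each codeword is recognised as soon as it completes (prefix code):
  110→d | 01→e | 0001→g | 10→c | 10→c | 0000→b | 110→d | 0000→b
Decoded message: degccbdb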